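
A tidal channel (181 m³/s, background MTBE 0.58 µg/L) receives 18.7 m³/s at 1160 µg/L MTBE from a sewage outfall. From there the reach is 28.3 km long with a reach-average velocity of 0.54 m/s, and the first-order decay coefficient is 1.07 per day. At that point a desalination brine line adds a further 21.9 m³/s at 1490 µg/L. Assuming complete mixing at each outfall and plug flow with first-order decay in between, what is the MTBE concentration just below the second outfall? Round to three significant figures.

199 µg/L

Flow-weighted average: C = (181.0·0.5800 + 18.70·1160) / 199.7 = 21800/199.7 = 109.1 µg/L; combined flow 199.7 m³/s.
Travel time t = 28.3·1000 / 0.54 = 52410 s = 14.56 h.
After decay, C = 109.1 × e^(−kt) = 109.1 × 0.5226 = 57.04 µg/L.
At the second outfall, C = (199.7·57.04 + 21.90·1490) / (199.7 + 21.90) = 198.7 µg/L.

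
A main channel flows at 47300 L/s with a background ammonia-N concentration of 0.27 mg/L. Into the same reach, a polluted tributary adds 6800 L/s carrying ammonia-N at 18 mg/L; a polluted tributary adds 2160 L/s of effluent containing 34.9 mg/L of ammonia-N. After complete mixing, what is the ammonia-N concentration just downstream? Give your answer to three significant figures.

3.74 mg/L

Conservation of mass: C = (47300·0.2700 + 6800·18.00 + 2160·34.90) / 56260 = 210600/56260 = 3.743 mg/L.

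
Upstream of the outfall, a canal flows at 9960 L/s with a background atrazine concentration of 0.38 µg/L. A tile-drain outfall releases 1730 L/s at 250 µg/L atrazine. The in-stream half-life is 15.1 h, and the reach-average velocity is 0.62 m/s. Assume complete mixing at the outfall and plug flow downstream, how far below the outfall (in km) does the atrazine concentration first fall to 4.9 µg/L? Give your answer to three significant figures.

Mixed concentration C = ΣQC/ΣQ = (9960·0.3800 + 1730·250.0) / 11690 = 436300/11690 = 37.32 µg/L.
Half-life 15.1 h → k = ln 2 / 15.1 = 0.04590 h⁻¹ = 1.102 d⁻¹.
Set 37.32·exp(−k·t) = 4.9 → t = ln(37.32/4.9)/k = 159200 s = 44.23 h.
Distance = v·t = 0.62·159200 = 98720 m = 98.72 km.

98.7 km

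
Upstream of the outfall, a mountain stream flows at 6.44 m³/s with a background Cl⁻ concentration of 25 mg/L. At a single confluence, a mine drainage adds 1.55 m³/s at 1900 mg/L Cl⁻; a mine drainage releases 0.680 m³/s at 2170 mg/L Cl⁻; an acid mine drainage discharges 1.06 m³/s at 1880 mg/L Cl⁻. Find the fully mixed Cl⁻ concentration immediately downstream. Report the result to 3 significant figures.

676 mg/L

Conservation of mass: C = (6.440·25.00 + 1.550·1900 + 0.6800·2170 + 1.060·1880) / 9.730 = 6574/9.730 = 675.7 mg/L.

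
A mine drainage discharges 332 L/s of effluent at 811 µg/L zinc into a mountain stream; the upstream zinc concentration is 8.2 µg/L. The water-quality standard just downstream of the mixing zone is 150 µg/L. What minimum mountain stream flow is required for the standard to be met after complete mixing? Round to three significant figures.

Set C_mix = 150: (Q·8.200 + 332.0·811.0) / (Q + 332.0) = 150
→ Q = 332.0·(811.0 − 150)/(150 − 8.200) = 1548 L/s.

1550 L/s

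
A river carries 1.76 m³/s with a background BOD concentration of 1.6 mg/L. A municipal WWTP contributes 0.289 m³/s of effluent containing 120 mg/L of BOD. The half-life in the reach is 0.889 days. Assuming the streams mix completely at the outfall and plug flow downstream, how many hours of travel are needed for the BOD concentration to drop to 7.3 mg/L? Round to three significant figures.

After mixing, C = (1.760·1.600 + 0.2890·120.0) / 2.049 = 37.50/2.049 = 18.30 mg/L.
Half-life 0.889 d → k = ln 2 / 0.889 = 0.7797 d⁻¹.
18.30·exp(−k·t) = 7.3 → t = ln(18.30/7.3)/k = 101800 s = 28.29 h.

28.3 h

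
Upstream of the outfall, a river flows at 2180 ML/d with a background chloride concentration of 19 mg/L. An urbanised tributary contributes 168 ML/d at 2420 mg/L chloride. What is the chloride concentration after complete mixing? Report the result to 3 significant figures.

Mixed concentration C = ΣQC/ΣQ = (2180·19.00 + 168.0·2420) / 2348 = 448000/2348 = 190.8 mg/L.

191 mg/L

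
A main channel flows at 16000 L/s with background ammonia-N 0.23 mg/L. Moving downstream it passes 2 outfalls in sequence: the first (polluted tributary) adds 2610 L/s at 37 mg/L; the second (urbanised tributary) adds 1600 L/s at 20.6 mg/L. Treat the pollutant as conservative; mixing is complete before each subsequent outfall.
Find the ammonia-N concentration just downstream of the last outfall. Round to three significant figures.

Below outfall 1: Q → 18610 L/s, C = (16000·0.2300 + 2610·37.00)/18610 = 5.387 mg/L.
Below outfall 2: Q → 20210 L/s, C = (18610·5.387 + 1600·20.60)/20210 = 6.591 mg/L.

6.59 mg/L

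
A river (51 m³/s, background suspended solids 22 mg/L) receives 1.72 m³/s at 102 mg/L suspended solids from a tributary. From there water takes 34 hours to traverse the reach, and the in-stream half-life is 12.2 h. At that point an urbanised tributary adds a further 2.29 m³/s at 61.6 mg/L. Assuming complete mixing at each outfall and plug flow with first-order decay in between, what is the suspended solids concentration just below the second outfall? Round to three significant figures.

5.98 mg/L

Conservation of mass: C = (51.00·22.00 + 1.720·102.0) / 52.72 = 1297/52.72 = 24.61 mg/L; combined flow 52.72 m³/s.
Half-life 12.2 h → k = ln 2 / 12.2 = 0.05682 h⁻¹ = 1.364 d⁻¹.
Applying C = C₀e^(−kt): 24.61 × 0.1449 = 3.566 mg/L.
At the second outfall, C = (52.72·3.566 + 2.290·61.60) / (52.72 + 2.290) = 5.982 mg/L.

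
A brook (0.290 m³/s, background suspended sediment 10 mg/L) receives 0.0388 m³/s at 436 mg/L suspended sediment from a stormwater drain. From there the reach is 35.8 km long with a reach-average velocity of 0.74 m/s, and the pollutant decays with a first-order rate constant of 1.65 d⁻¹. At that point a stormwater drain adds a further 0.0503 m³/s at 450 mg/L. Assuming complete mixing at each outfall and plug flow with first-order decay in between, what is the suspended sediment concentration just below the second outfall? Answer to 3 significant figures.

80.5 mg/L

Flow-weighted average: C = (0.2900·10.00 + 0.03880·436.0) / 0.3288 = 19.82/0.3288 = 60.27 mg/L; combined flow 0.3288 m³/s.
Travel time t = 35.8·1000 / 0.74 = 48380 s = 13.44 h.
Applying C = C₀e^(−kt): 60.27 × 0.3970 = 23.93 mg/L.
Second outfall: C = (0.3288·23.93 + 0.05030·450.0)/0.3791 = 80.46 mg/L.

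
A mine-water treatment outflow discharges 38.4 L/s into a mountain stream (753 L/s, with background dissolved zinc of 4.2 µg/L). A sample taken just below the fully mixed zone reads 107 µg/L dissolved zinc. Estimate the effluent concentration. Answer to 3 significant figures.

2120 µg/L

Mass balance: 753.0·4.200 + 38.40·Cₑ = 791.4·107.0
→ Cₑ = (791.4·107.0 − 753.0·4.200) / 38.40 = 2123 µg/L.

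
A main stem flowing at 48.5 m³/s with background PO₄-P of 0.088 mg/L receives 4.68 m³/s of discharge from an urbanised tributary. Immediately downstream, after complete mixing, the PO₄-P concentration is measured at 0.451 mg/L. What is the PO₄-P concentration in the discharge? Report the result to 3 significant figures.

4.21 mg/L

Mass balance: 48.50·0.08800 + 4.680·Cₑ = 53.18·0.4510
→ Cₑ = (53.18·0.4510 − 48.50·0.08800) / 4.680 = 4.213 mg/L.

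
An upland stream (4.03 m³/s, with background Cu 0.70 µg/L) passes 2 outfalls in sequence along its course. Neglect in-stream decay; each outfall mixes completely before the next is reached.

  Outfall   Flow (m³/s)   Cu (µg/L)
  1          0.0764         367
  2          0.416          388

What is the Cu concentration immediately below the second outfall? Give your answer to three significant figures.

42.5 µg/L

Below outfall 1: Q → 4.106 m³/s, C = (4.030·0.7000 + 0.07640·367.0)/4.106 = 7.515 µg/L.
Below outfall 2: Q → 4.522 m³/s, C = (4.106·7.515 + 0.4160·388.0)/4.522 = 42.51 µg/L.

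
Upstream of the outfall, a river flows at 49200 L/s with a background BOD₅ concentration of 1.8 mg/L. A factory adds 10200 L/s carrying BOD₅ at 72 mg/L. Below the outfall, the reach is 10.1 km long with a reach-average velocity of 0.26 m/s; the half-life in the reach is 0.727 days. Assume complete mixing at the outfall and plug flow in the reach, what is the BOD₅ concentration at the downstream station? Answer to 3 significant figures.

Mass balance: C = (49200·1.800 + 10200·72.00) / 59400 = 823000/59400 = 13.85 mg/L.
Travel time t = 10.1·1000 / 0.26 = 38850 s = 10.79 h.
Half-life 0.727 d → k = ln 2 / 0.727 = 0.9534 d⁻¹.
Decay over the reach: 13.85·exp(−kt) = 13.85·0.6514 = 9.024 mg/L.

9.02 mg/L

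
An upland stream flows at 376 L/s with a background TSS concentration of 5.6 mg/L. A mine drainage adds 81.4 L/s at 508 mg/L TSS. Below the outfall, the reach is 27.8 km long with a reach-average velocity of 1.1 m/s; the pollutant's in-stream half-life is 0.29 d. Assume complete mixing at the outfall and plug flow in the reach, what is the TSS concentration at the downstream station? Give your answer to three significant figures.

47.2 mg/L

Flow-weighted average: C = (376.0·5.600 + 81.40·508.0) / 457.4 = 43460/457.4 = 95.01 mg/L.
Travel time t = 27.8·1000 / 1.1 = 25270 s = 7.020 h.
Half-life 0.29 d → k = ln 2 / 0.29 = 2.390 d⁻¹.
Decay over the reach: 95.01·exp(−kt) = 95.01·0.4970 = 47.22 mg/L.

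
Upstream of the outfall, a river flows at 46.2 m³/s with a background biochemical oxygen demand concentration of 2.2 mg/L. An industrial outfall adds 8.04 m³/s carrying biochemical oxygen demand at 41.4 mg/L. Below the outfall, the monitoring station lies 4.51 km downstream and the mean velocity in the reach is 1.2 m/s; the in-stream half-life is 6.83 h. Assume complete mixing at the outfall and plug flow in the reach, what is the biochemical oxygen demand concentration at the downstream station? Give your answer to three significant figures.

Mixed concentration C = ΣQC/ΣQ = (46.20·2.200 + 8.040·41.40) / 54.24 = 434.5/54.24 = 8.011 mg/L.
Travel time t = 4.51·1000 / 1.2 = 3758 s = 1.044 h.
Half-life 6.83 h → k = ln 2 / 6.83 = 0.1015 h⁻¹ = 2.436 d⁻¹.
Decay over the reach: 8.011·exp(−kt) = 8.011·0.8995 = 7.205 mg/L.

7.21 mg/L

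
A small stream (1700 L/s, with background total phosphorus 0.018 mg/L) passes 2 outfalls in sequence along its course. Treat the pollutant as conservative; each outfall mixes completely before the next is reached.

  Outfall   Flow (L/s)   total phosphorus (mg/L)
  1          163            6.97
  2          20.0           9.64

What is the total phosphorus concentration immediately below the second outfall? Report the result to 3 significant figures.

Below outfall 1: Q → 1863 L/s, C = (1700·0.01800 + 163.0·6.970)/1863 = 0.6263 mg/L.
Below outfall 2: Q → 1883 L/s, C = (1863·0.6263 + 20.00·9.640)/1883 = 0.7220 mg/L.

0.722 mg/L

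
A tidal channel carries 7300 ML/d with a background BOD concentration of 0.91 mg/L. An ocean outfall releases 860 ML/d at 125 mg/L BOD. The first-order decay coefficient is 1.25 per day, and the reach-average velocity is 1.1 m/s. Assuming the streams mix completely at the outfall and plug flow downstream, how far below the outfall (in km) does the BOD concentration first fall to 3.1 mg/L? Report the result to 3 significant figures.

115 km

Conservation of mass: C = (7300·0.9100 + 860.0·125.0) / 8160 = 114100/8160 = 13.99 mg/L.
Set 13.99·exp(−k·t) = 3.1 → t = ln(13.99/3.1)/k = 104200 s = 28.93 h.
Distance = v·t = 1.1·104200 = 114600 m = 114.6 km.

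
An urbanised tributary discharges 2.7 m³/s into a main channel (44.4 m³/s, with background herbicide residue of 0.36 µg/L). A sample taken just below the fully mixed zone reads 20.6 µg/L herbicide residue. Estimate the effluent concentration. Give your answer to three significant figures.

Mass balance: 44.40·0.3600 + 2.700·Cₑ = 47.10·20.60
→ Cₑ = (47.10·20.60 − 44.40·0.3600) / 2.700 = 353.4 µg/L.

353 µg/L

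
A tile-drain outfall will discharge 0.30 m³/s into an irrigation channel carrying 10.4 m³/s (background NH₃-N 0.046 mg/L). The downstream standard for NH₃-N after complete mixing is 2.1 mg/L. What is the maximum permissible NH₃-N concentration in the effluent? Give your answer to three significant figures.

73.3 mg/L

At the limit, (Qr·Cr + Qe·Cₑ)/(Qr + Qe) = 2.1:
Cₑ = (10.70·2.1 − 10.40·0.04600) / 0.3000 = 73.31 mg/L.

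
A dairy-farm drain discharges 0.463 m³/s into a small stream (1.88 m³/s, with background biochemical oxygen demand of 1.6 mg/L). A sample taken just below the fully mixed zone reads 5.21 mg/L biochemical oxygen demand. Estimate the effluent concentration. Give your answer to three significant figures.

19.9 mg/L

Mass balance: 1.880·1.600 + 0.4630·Cₑ = 2.343·5.210
→ Cₑ = (2.343·5.210 − 1.880·1.600) / 0.4630 = 19.87 mg/L.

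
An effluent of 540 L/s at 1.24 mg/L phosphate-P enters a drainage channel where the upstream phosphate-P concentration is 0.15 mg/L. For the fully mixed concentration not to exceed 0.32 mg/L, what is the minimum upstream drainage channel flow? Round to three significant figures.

Set C_mix = 0.32: (Q·0.1500 + 540.0·1.240) / (Q + 540.0) = 0.32
→ Q = 540.0·(1.240 − 0.32)/(0.32 − 0.1500) = 2922 L/s.

2920 L/s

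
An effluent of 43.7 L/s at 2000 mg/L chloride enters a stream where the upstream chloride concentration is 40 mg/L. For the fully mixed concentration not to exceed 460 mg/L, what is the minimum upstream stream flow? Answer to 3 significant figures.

Set C_mix = 460: (Q·40.00 + 43.70·2000) / (Q + 43.70) = 460
→ Q = 43.70·(2000 − 460)/(460 − 40.00) = 160.2 L/s.

160 L/s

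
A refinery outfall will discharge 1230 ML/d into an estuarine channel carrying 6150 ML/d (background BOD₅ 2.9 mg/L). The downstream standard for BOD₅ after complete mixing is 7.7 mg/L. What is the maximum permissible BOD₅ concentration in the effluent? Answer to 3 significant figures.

At the limit, (Qr·Cr + Qe·Cₑ)/(Qr + Qe) = 7.7:
Cₑ = (7380·7.7 − 6150·2.900) / 1230 = 31.70 mg/L.

31.7 mg/L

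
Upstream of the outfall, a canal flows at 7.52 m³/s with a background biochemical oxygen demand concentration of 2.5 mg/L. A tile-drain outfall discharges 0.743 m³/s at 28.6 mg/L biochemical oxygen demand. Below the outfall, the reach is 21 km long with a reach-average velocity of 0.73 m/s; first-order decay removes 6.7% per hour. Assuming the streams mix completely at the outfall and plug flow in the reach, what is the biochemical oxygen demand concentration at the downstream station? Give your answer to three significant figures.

Conservation of mass: C = (7.520·2.500 + 0.7430·28.60) / 8.263 = 40.05/8.263 = 4.847 mg/L.
Travel time t = 21·1000 / 0.73 = 28770 s = 7.991 h.
6.7%/h lost → k = −ln(1 − 0.067) = 0.06935 h⁻¹.
Decay over the reach: 4.847·exp(−kt) = 4.847·0.5746 = 2.785 mg/L.

2.78 mg/L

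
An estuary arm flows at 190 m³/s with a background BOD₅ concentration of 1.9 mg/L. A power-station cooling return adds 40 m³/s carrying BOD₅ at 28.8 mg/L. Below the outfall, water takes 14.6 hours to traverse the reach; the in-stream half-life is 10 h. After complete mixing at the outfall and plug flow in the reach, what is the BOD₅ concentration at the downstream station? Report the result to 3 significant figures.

After mixing, C = (190.0·1.900 + 40.00·28.80) / 230.0 = 1513/230.0 = 6.578 mg/L.
Half-life 10 h → k = ln 2 / 10 = 0.06931 h⁻¹ = 1.664 d⁻¹.
After decay, C = 6.578 × e^(−kt) = 6.578 × 0.3635 = 2.391 mg/L.

2.39 mg/L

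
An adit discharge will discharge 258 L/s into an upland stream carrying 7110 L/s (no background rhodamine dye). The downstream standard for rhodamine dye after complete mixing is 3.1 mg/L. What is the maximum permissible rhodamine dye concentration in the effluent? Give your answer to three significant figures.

At the limit, (Qr·Cr + Qe·Cₑ)/(Qr + Qe) = 3.1:
Cₑ = (7368·3.1 − 7110·0) / 258.0 = 88.53 mg/L.

88.5 mg/L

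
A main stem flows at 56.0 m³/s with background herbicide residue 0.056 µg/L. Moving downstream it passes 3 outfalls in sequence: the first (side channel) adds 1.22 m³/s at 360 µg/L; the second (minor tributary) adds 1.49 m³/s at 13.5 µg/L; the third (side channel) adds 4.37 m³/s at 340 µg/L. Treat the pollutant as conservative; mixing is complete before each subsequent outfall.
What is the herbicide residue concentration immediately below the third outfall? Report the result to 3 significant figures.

After outfall 1: Q = 56.00 + 1.220 = 57.22 m³/s; C = (56.00·0.05600 + 1.220·360.0)/57.22 = 7.730 µg/L.
After outfall 2: Q = 57.22 + 1.490 = 58.71 m³/s; C = (57.22·7.730 + 1.490·13.50)/58.71 = 7.877 µg/L.
After outfall 3: Q = 58.71 + 4.370 = 63.08 m³/s; C = (58.71·7.877 + 4.370·340.0)/63.08 = 30.89 µg/L.

30.9 µg/L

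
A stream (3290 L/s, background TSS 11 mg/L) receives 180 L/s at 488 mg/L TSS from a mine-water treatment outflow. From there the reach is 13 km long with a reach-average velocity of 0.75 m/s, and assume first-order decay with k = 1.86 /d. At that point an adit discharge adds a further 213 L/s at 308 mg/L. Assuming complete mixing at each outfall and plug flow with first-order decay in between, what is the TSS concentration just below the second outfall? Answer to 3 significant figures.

Conservation of mass: C = (3290·11.00 + 180.0·488.0) / 3470 = 124000/3470 = 35.74 mg/L; combined flow 3470 L/s.
Travel time t = 13·1000 / 0.75 = 17330 s = 4.815 h.
Applying C = C₀e^(−kt): 35.74 × 0.6886 = 24.61 mg/L.
At the second outfall, C = (3470·24.61 + 213.0·308.0) / (3470 + 213.0) = 41.00 mg/L.

41.0 mg/L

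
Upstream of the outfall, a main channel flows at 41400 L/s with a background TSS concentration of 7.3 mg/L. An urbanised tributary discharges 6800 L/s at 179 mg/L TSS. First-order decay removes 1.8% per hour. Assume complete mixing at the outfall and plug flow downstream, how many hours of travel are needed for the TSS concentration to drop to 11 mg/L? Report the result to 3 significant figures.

After mixing, C = (41400·7.300 + 6800·179.0) / 48200 = 1519000/48200 = 31.52 mg/L.
1.8%/h lost → k = −ln(1 − 0.018) = 0.01816 h⁻¹.
31.52·exp(−k·t) = 11 → t = ln(31.52/11)/k = 208700 s = 57.96 h.

58.0 h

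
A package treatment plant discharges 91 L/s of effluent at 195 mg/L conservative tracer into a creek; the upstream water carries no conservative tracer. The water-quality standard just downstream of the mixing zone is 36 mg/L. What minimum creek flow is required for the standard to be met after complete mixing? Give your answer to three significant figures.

402 L/s

Set C_mix = 36: (Q·0 + 91.00·195.0) / (Q + 91.00) = 36
→ Q = 91.00·(195.0 − 36)/(36 − 0) = 401.9 L/s.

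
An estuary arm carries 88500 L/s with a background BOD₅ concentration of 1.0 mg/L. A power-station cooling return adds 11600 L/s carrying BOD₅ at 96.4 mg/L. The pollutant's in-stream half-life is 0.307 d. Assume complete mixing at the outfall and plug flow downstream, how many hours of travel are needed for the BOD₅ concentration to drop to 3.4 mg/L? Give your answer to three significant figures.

13.5 h

Mass balance: C = (88500·1.000 + 11600·96.40) / 100100 = 1207000/100100 = 12.06 mg/L.
Half-life 0.307 d → k = ln 2 / 0.307 = 2.258 d⁻¹.
12.06·exp(−k·t) = 3.4 → t = ln(12.06/3.4)/k = 48440 s = 13.45 h.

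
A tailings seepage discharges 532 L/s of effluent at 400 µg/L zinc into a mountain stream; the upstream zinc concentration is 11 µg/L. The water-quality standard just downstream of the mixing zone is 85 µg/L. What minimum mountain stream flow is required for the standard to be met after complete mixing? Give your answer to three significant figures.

Set C_mix = 85: (Q·11.00 + 532.0·400.0) / (Q + 532.0) = 85
→ Q = 532.0·(400.0 − 85)/(85 − 11.00) = 2265 L/s.

2260 L/s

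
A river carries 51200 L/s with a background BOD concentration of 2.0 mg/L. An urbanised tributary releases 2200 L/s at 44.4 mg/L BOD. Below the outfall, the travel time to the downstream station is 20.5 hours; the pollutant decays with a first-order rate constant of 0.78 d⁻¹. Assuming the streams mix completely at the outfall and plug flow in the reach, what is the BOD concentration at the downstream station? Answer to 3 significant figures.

1.92 mg/L

After mixing, C = (51200·2.000 + 2200·44.40) / 53400 = 200100/53400 = 3.747 mg/L.
First-order decay: C = 3.747·exp(−k·t) = 3.747·0.5136 = 1.924 mg/L.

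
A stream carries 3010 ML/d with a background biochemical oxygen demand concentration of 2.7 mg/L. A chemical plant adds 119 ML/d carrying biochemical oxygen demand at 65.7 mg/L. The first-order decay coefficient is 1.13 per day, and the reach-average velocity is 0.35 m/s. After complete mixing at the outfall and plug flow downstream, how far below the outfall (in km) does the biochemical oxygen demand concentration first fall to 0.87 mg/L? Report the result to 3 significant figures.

47.3 km

Flow-weighted average: C = (3010·2.700 + 119.0·65.70) / 3129 = 15950/3129 = 5.096 mg/L.
Set 5.096·exp(−k·t) = 0.87 → t = ln(5.096/0.87)/k = 135200 s = 37.54 h.
Distance = v·t = 0.35·135200 = 47310 m = 47.31 km.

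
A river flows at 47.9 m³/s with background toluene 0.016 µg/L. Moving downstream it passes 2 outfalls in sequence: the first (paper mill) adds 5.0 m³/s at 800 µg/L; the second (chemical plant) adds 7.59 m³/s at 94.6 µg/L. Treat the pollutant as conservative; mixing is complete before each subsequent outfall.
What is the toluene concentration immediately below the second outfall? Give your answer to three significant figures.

Outfall 1: combined Q = 52.90 m³/s; C = (47.90·0.01600 + 5.000·800.0)/52.90 = 75.63 µg/L.
Outfall 2: combined Q = 60.49 m³/s; C = (52.90·75.63 + 7.590·94.60)/60.49 = 78.01 µg/L.

78.0 µg/L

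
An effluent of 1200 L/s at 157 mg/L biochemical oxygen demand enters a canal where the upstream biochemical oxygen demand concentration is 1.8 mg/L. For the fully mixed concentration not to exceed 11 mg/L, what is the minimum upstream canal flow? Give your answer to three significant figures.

Set C_mix = 11: (Q·1.800 + 1200·157.0) / (Q + 1200) = 11
→ Q = 1200·(157.0 − 11)/(11 − 1.800) = 19040 L/s.

19000 L/s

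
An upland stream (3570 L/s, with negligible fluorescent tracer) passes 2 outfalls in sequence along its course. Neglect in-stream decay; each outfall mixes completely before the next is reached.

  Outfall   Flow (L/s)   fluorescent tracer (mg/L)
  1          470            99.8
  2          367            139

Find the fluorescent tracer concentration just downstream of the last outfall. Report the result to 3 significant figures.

22.2 mg/L

Outfall 1: combined Q = 4040 L/s; C = (3570·0 + 470.0·99.80)/4040 = 11.61 mg/L.
Outfall 2: combined Q = 4407 L/s; C = (4040·11.61 + 367.0·139.0)/4407 = 22.22 mg/L.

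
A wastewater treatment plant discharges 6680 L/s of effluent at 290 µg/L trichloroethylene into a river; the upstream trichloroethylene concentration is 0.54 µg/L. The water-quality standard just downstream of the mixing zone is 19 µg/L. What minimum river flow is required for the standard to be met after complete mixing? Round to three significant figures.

98100 L/s

Set C_mix = 19: (Q·0.5400 + 6680·290.0) / (Q + 6680) = 19
→ Q = 6680·(290.0 − 19)/(19 − 0.5400) = 98070 L/s.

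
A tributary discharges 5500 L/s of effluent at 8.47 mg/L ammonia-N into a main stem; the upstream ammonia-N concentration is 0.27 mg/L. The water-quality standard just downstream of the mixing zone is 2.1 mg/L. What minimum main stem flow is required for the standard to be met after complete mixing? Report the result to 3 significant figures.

Set C_mix = 2.1: (Q·0.2700 + 5500·8.470) / (Q + 5500) = 2.1
→ Q = 5500·(8.470 − 2.1)/(2.1 − 0.2700) = 19140 L/s.

19100 L/s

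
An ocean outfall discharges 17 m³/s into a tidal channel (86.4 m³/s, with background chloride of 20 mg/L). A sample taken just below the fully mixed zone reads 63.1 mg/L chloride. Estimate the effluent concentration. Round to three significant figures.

282 mg/L

Mass balance: 86.40·20.00 + 17.00·Cₑ = 103.4·63.10
→ Cₑ = (103.4·63.10 − 86.40·20.00) / 17.00 = 282.1 mg/L.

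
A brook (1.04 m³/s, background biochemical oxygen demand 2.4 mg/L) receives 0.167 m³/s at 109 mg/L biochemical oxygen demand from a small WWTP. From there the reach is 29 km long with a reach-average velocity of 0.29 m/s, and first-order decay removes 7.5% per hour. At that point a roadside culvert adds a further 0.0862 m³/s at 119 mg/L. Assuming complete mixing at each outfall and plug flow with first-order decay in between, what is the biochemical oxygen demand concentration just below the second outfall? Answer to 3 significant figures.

Mass balance: C = (1.040·2.400 + 0.1670·109.0) / 1.207 = 20.70/1.207 = 17.15 mg/L; combined flow 1.207 m³/s.
Travel time t = 29·1000 / 0.29 = 100000 s = 27.78 h.
7.5%/h lost → k = −ln(1 − 0.075) = 0.07796 h⁻¹.
After decay, C = 17.15 × e^(−kt) = 17.15 × 0.1147 = 1.967 mg/L.
Second outfall: C = (1.207·1.967 + 0.08620·119.0)/1.293 = 9.768 mg/L.

9.77 mg/L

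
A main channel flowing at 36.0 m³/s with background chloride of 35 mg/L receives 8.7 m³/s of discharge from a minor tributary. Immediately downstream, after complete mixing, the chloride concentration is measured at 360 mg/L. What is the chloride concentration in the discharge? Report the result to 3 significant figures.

Mass balance: 36.00·35.00 + 8.700·Cₑ = 44.70·360.0
→ Cₑ = (44.70·360.0 − 36.00·35.00) / 8.700 = 1705 mg/L.

1700 mg/L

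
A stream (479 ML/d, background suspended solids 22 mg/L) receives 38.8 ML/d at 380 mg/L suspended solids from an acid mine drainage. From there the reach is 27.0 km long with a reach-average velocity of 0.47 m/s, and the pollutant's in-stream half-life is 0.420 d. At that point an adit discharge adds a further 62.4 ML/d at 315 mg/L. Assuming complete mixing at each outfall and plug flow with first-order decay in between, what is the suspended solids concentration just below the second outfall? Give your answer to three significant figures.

48.4 mg/L

Mixed concentration C = ΣQC/ΣQ = (479.0·22.00 + 38.80·380.0) / 517.8 = 25280/517.8 = 48.83 mg/L; combined flow 517.8 ML/d.
Travel time t = 27.0·1000 / 0.47 = 57450 s = 15.96 h.
Half-life 0.420 d → k = ln 2 / 0.420 = 1.650 d⁻¹.
Applying C = C₀e^(−kt): 48.83 × 0.3338 = 16.30 mg/L.
Second outfall: C = (517.8·16.30 + 62.40·315.0)/580.2 = 48.42 mg/L.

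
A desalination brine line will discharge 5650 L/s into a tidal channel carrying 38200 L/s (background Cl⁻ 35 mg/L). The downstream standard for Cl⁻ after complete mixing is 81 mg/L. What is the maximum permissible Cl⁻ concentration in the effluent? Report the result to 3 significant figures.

At the limit, (Qr·Cr + Qe·Cₑ)/(Qr + Qe) = 81:
Cₑ = (43850·81 − 38200·35.00) / 5650 = 392.0 mg/L.

392 mg/L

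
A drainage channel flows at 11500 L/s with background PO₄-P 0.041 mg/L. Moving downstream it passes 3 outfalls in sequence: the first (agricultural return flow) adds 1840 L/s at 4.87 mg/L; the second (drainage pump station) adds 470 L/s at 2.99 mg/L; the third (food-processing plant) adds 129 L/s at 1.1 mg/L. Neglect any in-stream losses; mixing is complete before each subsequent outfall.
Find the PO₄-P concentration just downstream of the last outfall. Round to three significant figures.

Outfall 1: combined Q = 13340 L/s; C = (11500·0.04100 + 1840·4.870)/13340 = 0.7071 mg/L.
Outfall 2: combined Q = 13810 L/s; C = (13340·0.7071 + 470.0·2.990)/13810 = 0.7848 mg/L.
Outfall 3: combined Q = 13940 L/s; C = (13810·0.7848 + 129.0·1.100)/13940 = 0.7877 mg/L.

0.788 mg/L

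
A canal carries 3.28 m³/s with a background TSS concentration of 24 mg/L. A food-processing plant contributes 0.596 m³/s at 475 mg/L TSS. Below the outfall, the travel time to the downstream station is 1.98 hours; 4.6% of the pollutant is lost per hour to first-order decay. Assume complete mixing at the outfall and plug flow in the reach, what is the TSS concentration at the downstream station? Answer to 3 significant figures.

85.0 mg/L

Flow-weighted average: C = (3.280·24.00 + 0.5960·475.0) / 3.876 = 361.8/3.876 = 93.35 mg/L.
4.6%/h lost → k = −ln(1 − 0.046) = 0.04709 h⁻¹.
After decay, C = 93.35 × e^(−kt) = 93.35 × 0.9110 = 85.04 mg/L.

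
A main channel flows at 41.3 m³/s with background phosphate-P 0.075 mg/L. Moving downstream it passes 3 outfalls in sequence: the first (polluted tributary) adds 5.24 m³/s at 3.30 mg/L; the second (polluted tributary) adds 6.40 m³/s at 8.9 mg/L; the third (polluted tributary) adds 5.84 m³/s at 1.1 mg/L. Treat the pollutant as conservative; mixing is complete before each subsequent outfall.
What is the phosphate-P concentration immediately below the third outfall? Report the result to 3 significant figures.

1.43 mg/L

Outfall 1: combined Q = 46.54 m³/s; C = (41.30·0.07500 + 5.240·3.300)/46.54 = 0.4381 mg/L.
Outfall 2: combined Q = 52.94 m³/s; C = (46.54·0.4381 + 6.400·8.900)/52.94 = 1.461 mg/L.
Outfall 3: combined Q = 58.78 m³/s; C = (52.94·1.461 + 5.840·1.100)/58.78 = 1.425 mg/L.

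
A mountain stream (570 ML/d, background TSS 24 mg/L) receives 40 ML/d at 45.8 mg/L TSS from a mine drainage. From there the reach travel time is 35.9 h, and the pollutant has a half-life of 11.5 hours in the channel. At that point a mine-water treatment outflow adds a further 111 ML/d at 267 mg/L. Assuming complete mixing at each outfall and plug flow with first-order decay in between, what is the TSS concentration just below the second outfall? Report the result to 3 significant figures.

Flow-weighted average: C = (570.0·24.00 + 40.00·45.80) / 610.0 = 15510/610.0 = 25.43 mg/L; combined flow 610.0 ML/d.
Half-life 11.5 h → k = ln 2 / 11.5 = 0.06027 h⁻¹ = 1.447 d⁻¹.
Decay over the reach: 25.43·exp(−kt) = 25.43·0.1149 = 2.921 mg/L.
At the second outfall, C = (610.0·2.921 + 111.0·267.0) / (610.0 + 111.0) = 43.58 mg/L.

43.6 mg/L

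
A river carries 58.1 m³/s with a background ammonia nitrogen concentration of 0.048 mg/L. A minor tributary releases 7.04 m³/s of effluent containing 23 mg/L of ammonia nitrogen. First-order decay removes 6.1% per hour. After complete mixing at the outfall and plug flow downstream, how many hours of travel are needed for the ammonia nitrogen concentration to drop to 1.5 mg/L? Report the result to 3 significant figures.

Conservation of mass: C = (58.10·0.04800 + 7.040·23.00) / 65.14 = 164.7/65.14 = 2.529 mg/L.
6.1%/h lost → k = −ln(1 − 0.061) = 0.06294 h⁻¹.
2.529·exp(−k·t) = 1.5 → t = ln(2.529/1.5)/k = 29870 s = 8.296 h.

8.30 h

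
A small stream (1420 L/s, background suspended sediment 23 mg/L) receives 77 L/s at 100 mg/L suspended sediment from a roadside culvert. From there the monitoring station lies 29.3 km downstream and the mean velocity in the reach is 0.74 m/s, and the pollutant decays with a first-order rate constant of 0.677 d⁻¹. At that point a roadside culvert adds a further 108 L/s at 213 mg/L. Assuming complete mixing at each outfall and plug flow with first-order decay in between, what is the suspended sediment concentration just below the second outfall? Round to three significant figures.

After mixing, C = (1420·23.00 + 77.00·100.0) / 1497 = 40360/1497 = 26.96 mg/L; combined flow 1497 L/s.
Travel time t = 29.3·1000 / 0.74 = 39590 s = 11.00 h.
Applying C = C₀e^(−kt): 26.96 × 0.7333 = 19.77 mg/L.
At the second outfall, C = (1497·19.77 + 108.0·213.0) / (1497 + 108.0) = 32.77 mg/L.

32.8 mg/L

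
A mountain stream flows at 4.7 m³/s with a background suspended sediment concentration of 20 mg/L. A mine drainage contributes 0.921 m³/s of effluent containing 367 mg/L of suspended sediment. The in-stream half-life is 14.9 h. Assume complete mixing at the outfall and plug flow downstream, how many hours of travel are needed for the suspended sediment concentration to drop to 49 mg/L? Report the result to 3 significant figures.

Flow-weighted average: C = (4.700·20.00 + 0.9210·367.0) / 5.621 = 432.0/5.621 = 76.86 mg/L.
Half-life 14.9 h → k = ln 2 / 14.9 = 0.04652 h⁻¹ = 1.116 d⁻¹.
76.86·exp(−k·t) = 49 → t = ln(76.86/49)/k = 34830 s = 9.676 h.

9.68 h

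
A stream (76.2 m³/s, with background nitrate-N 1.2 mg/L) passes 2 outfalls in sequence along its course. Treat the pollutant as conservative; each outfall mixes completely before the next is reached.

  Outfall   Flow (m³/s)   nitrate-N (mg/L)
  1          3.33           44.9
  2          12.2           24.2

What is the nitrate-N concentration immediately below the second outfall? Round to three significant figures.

5.85 mg/L

Outfall 1: combined Q = 79.53 m³/s; C = (76.20·1.200 + 3.330·44.90)/79.53 = 3.030 mg/L.
Outfall 2: combined Q = 91.73 m³/s; C = (79.53·3.030 + 12.20·24.20)/91.73 = 5.845 mg/L.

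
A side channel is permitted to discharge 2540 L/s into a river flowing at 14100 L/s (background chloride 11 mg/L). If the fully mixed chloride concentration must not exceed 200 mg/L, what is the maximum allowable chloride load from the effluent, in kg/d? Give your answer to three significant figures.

274000 kg/d

Mass balance at the limit: 14100·11.00 + 2540·Cₑ = 16640·200 → Cₑ = 1249 mg/L.
2540 L/s = 2.540 m³/s. Load = 2.540 m³/s × 1249 g/m³ × 86 400 s/d = 274100 kg/d.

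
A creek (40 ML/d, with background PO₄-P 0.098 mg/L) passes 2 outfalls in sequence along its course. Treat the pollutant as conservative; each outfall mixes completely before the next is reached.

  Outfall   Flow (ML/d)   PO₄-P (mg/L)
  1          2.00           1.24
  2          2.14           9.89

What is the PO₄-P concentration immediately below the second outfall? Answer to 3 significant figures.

Below outfall 1: Q → 42.00 ML/d, C = (40.00·0.09800 + 2.000·1.240)/42.00 = 0.1524 mg/L.
Below outfall 2: Q → 44.14 ML/d, C = (42.00·0.1524 + 2.140·9.890)/44.14 = 0.6245 mg/L.

0.624 mg/L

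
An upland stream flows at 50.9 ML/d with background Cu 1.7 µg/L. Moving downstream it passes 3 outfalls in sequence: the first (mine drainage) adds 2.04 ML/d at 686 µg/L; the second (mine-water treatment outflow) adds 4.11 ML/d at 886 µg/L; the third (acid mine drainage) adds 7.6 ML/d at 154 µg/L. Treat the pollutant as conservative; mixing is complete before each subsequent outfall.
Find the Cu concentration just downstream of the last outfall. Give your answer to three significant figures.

After outfall 1: Q = 50.90 + 2.040 = 52.94 ML/d; C = (50.90·1.700 + 2.040·686.0)/52.94 = 28.07 µg/L.
After outfall 2: Q = 52.94 + 4.110 = 57.05 ML/d; C = (52.94·28.07 + 4.110·886.0)/57.05 = 89.88 µg/L.
After outfall 3: Q = 57.05 + 7.600 = 64.65 ML/d; C = (57.05·89.88 + 7.600·154.0)/64.65 = 97.41 µg/L.

97.4 µg/L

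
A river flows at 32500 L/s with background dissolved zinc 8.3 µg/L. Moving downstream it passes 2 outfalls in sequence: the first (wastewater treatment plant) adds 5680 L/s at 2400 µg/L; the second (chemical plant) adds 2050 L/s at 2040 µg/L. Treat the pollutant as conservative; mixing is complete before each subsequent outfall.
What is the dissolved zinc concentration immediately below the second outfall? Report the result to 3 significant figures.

After outfall 1: Q = 32500 + 5680 = 38180 L/s; C = (32500·8.300 + 5680·2400)/38180 = 364.1 µg/L.
After outfall 2: Q = 38180 + 2050 = 40230 L/s; C = (38180·364.1 + 2050·2040)/40230 = 449.5 µg/L.

450 µg/L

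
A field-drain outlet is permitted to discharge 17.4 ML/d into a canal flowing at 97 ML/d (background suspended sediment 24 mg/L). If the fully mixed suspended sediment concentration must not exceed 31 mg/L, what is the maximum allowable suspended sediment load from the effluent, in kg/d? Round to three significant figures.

Mass balance at the limit: 97.00·24.00 + 17.40·Cₑ = 114.4·31 → Cₑ = 70.02 mg/L.
17.40 ML/d = 0.2014 m³/s. Load = 0.2014 m³/s × 70.02 g/m³ × 86 400 s/d = 1218 kg/d.

1220 kg/d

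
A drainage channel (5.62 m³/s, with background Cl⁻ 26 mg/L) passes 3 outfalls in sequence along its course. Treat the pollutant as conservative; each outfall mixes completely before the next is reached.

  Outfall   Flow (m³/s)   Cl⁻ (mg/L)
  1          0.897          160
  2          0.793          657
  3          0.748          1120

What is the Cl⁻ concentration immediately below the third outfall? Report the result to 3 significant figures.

After outfall 1: Q = 5.620 + 0.8970 = 6.517 m³/s; C = (5.620·26.00 + 0.8970·160.0)/6.517 = 44.44 mg/L.
After outfall 2: Q = 6.517 + 0.7930 = 7.310 m³/s; C = (6.517·44.44 + 0.7930·657.0)/7.310 = 110.9 mg/L.
After outfall 3: Q = 7.310 + 0.7480 = 8.058 m³/s; C = (7.310·110.9 + 0.7480·1120)/8.058 = 204.6 mg/L.

205 mg/L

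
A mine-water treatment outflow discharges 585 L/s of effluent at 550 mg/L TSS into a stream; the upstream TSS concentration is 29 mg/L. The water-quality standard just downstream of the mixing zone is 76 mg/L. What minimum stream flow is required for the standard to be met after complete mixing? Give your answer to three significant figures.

5900 L/s

Set C_mix = 76: (Q·29.00 + 585.0·550.0) / (Q + 585.0) = 76
→ Q = 585.0·(550.0 − 76)/(76 − 29.00) = 5900 L/s.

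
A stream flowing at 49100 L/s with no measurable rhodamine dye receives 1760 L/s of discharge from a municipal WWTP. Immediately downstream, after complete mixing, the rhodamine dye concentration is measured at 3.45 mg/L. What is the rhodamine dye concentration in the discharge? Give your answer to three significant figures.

Mass balance: 49100·0 + 1760·Cₑ = 50860·3.450
→ Cₑ = (50860·3.450 − 49100·0) / 1760 = 99.70 mg/L.

99.7 mg/L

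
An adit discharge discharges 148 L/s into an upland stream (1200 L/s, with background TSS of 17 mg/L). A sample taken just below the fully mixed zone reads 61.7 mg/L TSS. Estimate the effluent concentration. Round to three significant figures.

Mass balance: 1200·17.00 + 148.0·Cₑ = 1348·61.70
→ Cₑ = (1348·61.70 − 1200·17.00) / 148.0 = 424.1 mg/L.

424 mg/L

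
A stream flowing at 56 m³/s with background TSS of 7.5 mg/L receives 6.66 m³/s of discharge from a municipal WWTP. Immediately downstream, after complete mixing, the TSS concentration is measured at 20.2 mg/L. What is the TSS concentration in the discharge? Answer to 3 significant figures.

127 mg/L

Mass balance: 56.00·7.500 + 6.660·Cₑ = 62.66·20.20
→ Cₑ = (62.66·20.20 − 56.00·7.500) / 6.660 = 127.0 mg/L.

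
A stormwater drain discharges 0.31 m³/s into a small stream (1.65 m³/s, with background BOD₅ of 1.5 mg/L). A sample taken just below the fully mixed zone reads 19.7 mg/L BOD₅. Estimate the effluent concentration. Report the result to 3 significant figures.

117 mg/L

Mass balance: 1.650·1.500 + 0.3100·Cₑ = 1.960·19.70
→ Cₑ = (1.960·19.70 − 1.650·1.500) / 0.3100 = 116.6 mg/L.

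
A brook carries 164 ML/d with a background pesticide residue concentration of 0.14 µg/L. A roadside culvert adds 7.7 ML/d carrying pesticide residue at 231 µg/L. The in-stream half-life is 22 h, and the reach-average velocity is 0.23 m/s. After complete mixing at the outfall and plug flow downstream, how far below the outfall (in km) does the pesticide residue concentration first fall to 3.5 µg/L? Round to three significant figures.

Mixed concentration C = ΣQC/ΣQ = (164.0·0.1400 + 7.700·231.0) / 171.7 = 1802/171.7 = 10.49 µg/L.
Half-life 22 h → k = ln 2 / 22 = 0.03151 h⁻¹ = 0.7562 d⁻¹.
Set 10.49·exp(−k·t) = 3.5 → t = ln(10.49/3.5)/k = 125500 s = 34.85 h.
Distance = v·t = 0.23·125500 = 28850 m = 28.85 km.

28.9 km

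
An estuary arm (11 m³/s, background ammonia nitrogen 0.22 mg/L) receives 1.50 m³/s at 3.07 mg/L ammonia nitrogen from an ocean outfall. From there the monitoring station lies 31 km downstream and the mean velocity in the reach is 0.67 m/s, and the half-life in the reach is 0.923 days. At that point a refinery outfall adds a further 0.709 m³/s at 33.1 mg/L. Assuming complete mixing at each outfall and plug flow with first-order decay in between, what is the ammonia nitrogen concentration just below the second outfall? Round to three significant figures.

2.13 mg/L

Flow-weighted average: C = (11.00·0.2200 + 1.500·3.070) / 12.50 = 7.025/12.50 = 0.5620 mg/L; combined flow 12.50 m³/s.
Travel time t = 31·1000 / 0.67 = 46270 s = 12.85 h.
Half-life 0.923 d → k = ln 2 / 0.923 = 0.7510 d⁻¹.
Applying C = C₀e^(−kt): 0.5620 × 0.6689 = 0.3759 mg/L.
At the second outfall, C = (12.50·0.3759 + 0.7090·33.10) / (12.50 + 0.7090) = 2.132 mg/L.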